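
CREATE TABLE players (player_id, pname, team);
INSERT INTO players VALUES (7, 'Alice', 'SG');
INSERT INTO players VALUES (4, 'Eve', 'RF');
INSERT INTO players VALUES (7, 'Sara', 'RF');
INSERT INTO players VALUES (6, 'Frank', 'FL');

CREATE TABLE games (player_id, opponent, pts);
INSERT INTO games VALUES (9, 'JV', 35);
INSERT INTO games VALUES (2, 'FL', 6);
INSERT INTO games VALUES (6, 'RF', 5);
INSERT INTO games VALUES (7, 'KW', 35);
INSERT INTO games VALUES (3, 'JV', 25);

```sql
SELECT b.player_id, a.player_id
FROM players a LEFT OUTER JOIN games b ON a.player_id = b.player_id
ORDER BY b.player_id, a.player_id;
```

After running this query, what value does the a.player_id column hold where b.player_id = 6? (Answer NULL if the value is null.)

LEFT JOIN keeps every row from `players`; unmatched rows get NULL for `games`'s columns.
Matching on a.player_id = b.player_id.
- a row (player_id=7): matches 1 b row(s) → 1 output row(s).
- a row (player_id=4): no match → kept, b columns NULL.
- a row (player_id=7): matches 1 b row(s) → 1 output row(s).
- a row (player_id=6): matches 1 b row(s) → 1 output row(s).

6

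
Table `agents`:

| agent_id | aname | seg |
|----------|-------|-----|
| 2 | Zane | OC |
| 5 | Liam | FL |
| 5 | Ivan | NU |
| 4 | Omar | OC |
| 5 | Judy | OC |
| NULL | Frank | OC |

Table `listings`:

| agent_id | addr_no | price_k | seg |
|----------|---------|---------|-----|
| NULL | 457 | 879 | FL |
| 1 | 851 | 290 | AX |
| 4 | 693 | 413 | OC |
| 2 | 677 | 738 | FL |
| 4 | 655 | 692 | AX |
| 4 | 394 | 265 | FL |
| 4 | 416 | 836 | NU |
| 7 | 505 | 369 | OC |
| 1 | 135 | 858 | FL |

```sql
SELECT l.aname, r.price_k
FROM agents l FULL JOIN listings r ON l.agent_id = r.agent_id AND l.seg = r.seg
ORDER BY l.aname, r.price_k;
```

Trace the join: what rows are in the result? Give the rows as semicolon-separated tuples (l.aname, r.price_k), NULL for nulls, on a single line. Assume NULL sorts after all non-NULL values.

(Frank, NULL); (Ivan, NULL); (Judy, NULL); (Liam, NULL); (Omar, 413); (Zane, NULL); (NULL, 265); (NULL, 290); (NULL, 369); (NULL, 692); (NULL, 738); (NULL, 836); (NULL, 858); (NULL, 879)

FULL OUTER JOIN keeps every row from both sides; unmatched rows get NULL for the other side's columns.
Matching on l.agent_id = r.agent_id AND l.seg = r.seg. A NULL in a compared column never satisfies the condition.
Matched pairs: 1; unmatched l rows kept: 5; unmatched r rows kept: 8.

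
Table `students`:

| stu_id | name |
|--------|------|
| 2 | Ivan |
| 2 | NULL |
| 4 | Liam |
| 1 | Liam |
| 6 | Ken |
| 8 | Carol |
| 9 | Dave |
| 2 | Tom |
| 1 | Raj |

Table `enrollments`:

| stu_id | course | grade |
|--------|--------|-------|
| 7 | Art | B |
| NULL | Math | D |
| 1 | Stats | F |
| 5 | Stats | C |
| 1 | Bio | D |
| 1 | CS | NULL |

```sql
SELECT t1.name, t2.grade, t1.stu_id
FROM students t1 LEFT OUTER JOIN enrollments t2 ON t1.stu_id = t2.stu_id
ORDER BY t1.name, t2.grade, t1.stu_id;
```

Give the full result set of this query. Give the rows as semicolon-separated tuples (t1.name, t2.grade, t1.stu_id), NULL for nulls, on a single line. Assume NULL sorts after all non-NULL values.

(Carol, NULL, 8); (Dave, NULL, 9); (Ivan, NULL, 2); (Ken, NULL, 6); (Liam, D, 1); (Liam, F, 1); (Liam, NULL, 1); (Liam, NULL, 4); (Raj, D, 1); (Raj, F, 1); (Raj, NULL, 1); (Tom, NULL, 2); (NULL, NULL, 2)

LEFT JOIN keeps every row from `students`; unmatched rows get NULL for `enrollments`'s columns.
Matching on t1.stu_id = t2.stu_id. A NULL in a compared column never satisfies the condition.
- t1[0] stu_id=2 → no match; kept with NULLs on the t2 side.
- t1[1] stu_id=2 → no match; kept with NULLs on the t2 side.
- t1[2] stu_id=4 → no match; kept with NULLs on the t2 side.
- t1[3] stu_id=1 → 3 match(es) in t2 → 3 row(s).
- t1[4] stu_id=6 → no match; kept with NULLs on the t2 side.
- t1[5] stu_id=8 → no match; kept with NULLs on the t2 side.
- t1[6] stu_id=9 → no match; kept with NULLs on the t2 side.
- t1[7] stu_id=2 → no match; kept with NULLs on the t2 side.
- t1[8] stu_id=1 → 3 match(es) in t2 → 3 row(s).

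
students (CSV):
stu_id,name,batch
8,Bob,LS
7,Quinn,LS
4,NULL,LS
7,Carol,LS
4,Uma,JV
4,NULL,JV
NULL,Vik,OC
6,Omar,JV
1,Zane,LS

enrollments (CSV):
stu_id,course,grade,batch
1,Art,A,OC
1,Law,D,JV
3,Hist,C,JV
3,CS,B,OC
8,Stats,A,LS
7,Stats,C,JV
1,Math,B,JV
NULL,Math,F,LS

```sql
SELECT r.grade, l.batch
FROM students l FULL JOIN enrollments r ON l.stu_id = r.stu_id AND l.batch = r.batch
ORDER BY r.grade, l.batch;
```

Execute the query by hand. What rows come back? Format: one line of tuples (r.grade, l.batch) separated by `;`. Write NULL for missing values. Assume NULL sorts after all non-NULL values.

FULL OUTER JOIN keeps every row from both sides; unmatched rows get NULL for the other side's columns.
Matching on l.stu_id = r.stu_id AND l.batch = r.batch. A NULL in a compared column never satisfies the condition.
- l (stu_id=8, batch=LS) pairs with 1 row(s) of r.
- l (stu_id=7, batch=LS) has no partner → padded with NULL.
- l (stu_id=4, batch=LS) has no partner → padded with NULL.
- l (stu_id=7, batch=LS) has no partner → padded with NULL.
- l (stu_id=4, batch=JV) has no partner → padded with NULL.
- l (stu_id=4, batch=JV) has no partner → padded with NULL.
- l (stu_id=NULL, batch=OC) has no partner → padded with NULL.
- l (stu_id=6, batch=JV) has no partner → padded with NULL.
- l (stu_id=1, batch=LS) has no partner → padded with NULL.
- plus 7 unmatched r row(s), each kept with NULL l columns.

(A, LS); (A, NULL); (B, NULL); (B, NULL); (C, NULL); (C, NULL); (D, NULL); (F, NULL); (NULL, JV); (NULL, JV); (NULL, JV); (NULL, LS); (NULL, LS); (NULL, LS); (NULL, LS); (NULL, OC)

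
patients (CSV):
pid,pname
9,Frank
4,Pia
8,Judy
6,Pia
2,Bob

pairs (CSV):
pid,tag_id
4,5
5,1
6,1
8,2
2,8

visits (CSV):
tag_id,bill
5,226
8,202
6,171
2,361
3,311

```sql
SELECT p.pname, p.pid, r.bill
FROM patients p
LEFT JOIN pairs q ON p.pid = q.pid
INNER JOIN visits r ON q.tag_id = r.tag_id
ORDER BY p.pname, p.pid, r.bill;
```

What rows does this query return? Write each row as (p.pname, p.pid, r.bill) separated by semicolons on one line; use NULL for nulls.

(Bob, 2, 202); (Judy, 8, 361); (Pia, 4, 226)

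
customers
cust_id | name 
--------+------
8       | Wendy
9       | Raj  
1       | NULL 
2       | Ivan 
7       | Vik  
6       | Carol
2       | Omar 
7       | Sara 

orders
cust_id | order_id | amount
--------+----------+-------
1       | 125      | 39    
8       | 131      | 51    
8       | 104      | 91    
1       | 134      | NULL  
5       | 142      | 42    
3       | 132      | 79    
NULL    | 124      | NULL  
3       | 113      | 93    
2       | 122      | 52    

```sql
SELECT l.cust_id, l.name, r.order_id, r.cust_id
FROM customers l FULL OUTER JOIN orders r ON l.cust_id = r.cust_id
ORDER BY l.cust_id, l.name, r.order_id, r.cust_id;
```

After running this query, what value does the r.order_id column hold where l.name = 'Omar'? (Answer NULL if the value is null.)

122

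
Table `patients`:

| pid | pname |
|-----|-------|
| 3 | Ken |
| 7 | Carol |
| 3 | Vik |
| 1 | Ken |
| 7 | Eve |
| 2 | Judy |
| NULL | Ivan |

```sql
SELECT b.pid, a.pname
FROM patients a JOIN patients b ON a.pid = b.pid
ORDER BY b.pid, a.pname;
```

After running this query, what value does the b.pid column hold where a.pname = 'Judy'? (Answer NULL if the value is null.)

INNER JOIN keeps only pairs where the ON condition holds.
Matching on a.pid = b.pid. A NULL in a compared column never satisfies the condition.
- a row (pid=3): matches 2 b row(s) → 2 output row(s).
- a row (pid=7): matches 2 b row(s) → 2 output row(s).
- a row (pid=3): matches 2 b row(s) → 2 output row(s).
- a row (pid=1): matches 1 b row(s) → 1 output row(s).
- a row (pid=7): matches 2 b row(s) → 2 output row(s).
- a row (pid=2): matches 1 b row(s) → 1 output row(s).
- a row (pid=NULL): no match → dropped.

2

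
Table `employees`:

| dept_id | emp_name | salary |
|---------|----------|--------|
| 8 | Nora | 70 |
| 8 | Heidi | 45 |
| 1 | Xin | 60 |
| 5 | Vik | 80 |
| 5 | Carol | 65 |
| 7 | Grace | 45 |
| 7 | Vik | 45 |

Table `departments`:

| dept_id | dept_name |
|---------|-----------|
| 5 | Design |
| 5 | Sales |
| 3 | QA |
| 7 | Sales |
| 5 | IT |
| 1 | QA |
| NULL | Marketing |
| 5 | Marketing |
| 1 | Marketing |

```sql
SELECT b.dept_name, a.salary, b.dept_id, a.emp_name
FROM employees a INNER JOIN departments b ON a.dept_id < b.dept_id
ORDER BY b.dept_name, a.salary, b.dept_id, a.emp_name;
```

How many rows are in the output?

INNER JOIN keeps only pairs where the ON condition holds.
Matching on a.dept_id < b.dept_id. A NULL in a compared column never satisfies the condition.
- a (dept_id=8) has no partner → excluded.
- a (dept_id=8) has no partner → excluded.
- a (dept_id=1) pairs with 6 row(s) of b.
- a (dept_id=5) pairs with 1 row(s) of b.
- a (dept_id=5) pairs with 1 row(s) of b.
- a (dept_id=7) has no partner → excluded.
- a (dept_id=7) has no partner → excluded.
Total: 8 rows.

8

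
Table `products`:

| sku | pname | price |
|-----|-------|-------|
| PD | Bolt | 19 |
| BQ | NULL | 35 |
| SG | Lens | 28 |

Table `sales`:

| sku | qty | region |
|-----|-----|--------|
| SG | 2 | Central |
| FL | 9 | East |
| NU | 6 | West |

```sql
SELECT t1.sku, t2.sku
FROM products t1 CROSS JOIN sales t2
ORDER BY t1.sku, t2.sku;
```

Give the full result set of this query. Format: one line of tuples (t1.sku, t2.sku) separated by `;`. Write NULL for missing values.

(BQ, FL); (BQ, NU); (BQ, SG); (PD, FL); (PD, NU); (PD, SG); (SG, FL); (SG, NU); (SG, SG)

CROSS JOIN pairs every row of `products` with every row of `sales`: 3 × 3 = 9 rows.
After projecting and ordering:
t1.sku | t2.sku
BQ | FL
BQ | NU
BQ | SG
PD | FL
PD | NU
PD | SG
SG | FL
SG | NU
SG | SG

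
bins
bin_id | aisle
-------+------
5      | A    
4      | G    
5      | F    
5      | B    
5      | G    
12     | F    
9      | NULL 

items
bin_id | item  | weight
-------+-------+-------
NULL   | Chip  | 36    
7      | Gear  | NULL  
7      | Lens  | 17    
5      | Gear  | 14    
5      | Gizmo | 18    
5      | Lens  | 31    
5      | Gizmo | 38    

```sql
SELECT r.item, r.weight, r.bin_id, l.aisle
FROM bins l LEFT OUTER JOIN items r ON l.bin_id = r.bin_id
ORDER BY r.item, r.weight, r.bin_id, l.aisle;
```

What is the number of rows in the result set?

LEFT JOIN keeps every row from `bins`; unmatched rows get NULL for `items`'s columns.
Matching on l.bin_id = r.bin_id. A NULL in a compared column never satisfies the condition.
- bin_id=5: 4 matching r row(s), so 4 row(s) emitted.
- bin_id=4: no r row matches, row kept with r columns NULL.
- bin_id=5: 4 matching r row(s), so 4 row(s) emitted.
- bin_id=5: 4 matching r row(s), so 4 row(s) emitted.
- bin_id=5: 4 matching r row(s), so 4 row(s) emitted.
- bin_id=12: no r row matches, row kept with r columns NULL.
- bin_id=9: no r row matches, row kept with r columns NULL.
Total: 16 matched + 3 padded = 19 rows.

19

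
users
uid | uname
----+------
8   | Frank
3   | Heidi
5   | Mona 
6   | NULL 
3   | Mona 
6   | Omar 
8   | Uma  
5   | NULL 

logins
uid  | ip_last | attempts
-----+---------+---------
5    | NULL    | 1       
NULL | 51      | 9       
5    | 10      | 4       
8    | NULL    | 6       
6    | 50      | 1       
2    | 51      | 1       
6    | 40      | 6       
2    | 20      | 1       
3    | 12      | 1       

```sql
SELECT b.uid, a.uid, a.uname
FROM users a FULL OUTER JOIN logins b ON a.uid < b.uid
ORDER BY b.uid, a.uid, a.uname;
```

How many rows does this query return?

FULL OUTER JOIN keeps every row from both sides; unmatched rows get NULL for the other side's columns.
Matching on a.uid < b.uid. A NULL in a compared column never satisfies the condition.
- a (uid=8) has no partner → padded with NULL.
- a (uid=3) pairs with 5 row(s) of b.
- a (uid=5) pairs with 3 row(s) of b.
- a (uid=6) pairs with 1 row(s) of b.
- a (uid=3) pairs with 5 row(s) of b.
- a (uid=6) pairs with 1 row(s) of b.
- a (uid=8) has no partner → padded with NULL.
- a (uid=5) pairs with 3 row(s) of b.
- plus 4 unmatched b row(s), each kept with NULL a columns.
Total: 18 matched + 6 padded = 24 rows.

24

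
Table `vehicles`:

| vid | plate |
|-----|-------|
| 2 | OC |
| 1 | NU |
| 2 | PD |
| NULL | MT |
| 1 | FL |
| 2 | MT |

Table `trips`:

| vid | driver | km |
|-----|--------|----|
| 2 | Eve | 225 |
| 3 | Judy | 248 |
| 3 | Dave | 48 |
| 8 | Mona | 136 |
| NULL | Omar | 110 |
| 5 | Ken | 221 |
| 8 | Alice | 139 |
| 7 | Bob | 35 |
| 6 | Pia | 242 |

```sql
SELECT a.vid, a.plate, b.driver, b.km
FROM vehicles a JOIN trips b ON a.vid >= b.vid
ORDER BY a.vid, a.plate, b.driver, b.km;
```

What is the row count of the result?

3

INNER JOIN keeps only pairs where the ON condition holds.
Matching on a.vid >= b.vid. A NULL in a compared column never satisfies the condition.
Matched pairs: 3.
Total: 3 rows.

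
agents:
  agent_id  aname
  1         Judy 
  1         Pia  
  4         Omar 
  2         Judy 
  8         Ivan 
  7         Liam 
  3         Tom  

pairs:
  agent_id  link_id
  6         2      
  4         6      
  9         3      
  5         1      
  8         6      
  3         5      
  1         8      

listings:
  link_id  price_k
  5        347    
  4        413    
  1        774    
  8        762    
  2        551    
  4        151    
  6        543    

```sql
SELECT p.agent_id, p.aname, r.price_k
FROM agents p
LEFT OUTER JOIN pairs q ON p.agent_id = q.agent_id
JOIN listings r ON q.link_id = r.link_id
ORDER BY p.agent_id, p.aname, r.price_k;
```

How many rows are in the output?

Joins associate left-to-right: agents LEFT JOIN pairs on agent_id gives 7 intermediate row(s).
Then INNER JOIN `listings r` on link_id: keep only rows whose q.link_id appears in r.
Result: 5 row(s).

5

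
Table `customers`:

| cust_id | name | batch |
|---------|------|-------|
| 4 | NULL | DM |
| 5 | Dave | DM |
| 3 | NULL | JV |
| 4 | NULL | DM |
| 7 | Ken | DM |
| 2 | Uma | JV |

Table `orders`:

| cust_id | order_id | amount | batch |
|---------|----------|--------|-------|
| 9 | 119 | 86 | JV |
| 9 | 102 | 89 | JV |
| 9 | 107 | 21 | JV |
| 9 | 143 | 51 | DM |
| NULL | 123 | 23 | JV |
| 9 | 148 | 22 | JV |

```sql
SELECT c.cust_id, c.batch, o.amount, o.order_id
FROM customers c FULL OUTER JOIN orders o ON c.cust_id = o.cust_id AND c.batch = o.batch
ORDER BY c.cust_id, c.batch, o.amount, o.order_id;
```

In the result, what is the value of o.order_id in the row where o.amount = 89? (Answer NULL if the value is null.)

FULL OUTER JOIN keeps every row from both sides; unmatched rows get NULL for the other side's columns.
Matching on c.cust_id = o.cust_id AND c.batch = o.batch. A NULL in a compared column never satisfies the condition.
- c (cust_id=4, batch=DM) has no partner → padded with NULL.
- c (cust_id=5, batch=DM) has no partner → padded with NULL.
- c (cust_id=3, batch=JV) has no partner → padded with NULL.
- c (cust_id=4, batch=DM) has no partner → padded with NULL.
- c (cust_id=7, batch=DM) has no partner → padded with NULL.
- c (cust_id=2, batch=JV) has no partner → padded with NULL.
- plus 6 unmatched o row(s), each kept with NULL c columns.

102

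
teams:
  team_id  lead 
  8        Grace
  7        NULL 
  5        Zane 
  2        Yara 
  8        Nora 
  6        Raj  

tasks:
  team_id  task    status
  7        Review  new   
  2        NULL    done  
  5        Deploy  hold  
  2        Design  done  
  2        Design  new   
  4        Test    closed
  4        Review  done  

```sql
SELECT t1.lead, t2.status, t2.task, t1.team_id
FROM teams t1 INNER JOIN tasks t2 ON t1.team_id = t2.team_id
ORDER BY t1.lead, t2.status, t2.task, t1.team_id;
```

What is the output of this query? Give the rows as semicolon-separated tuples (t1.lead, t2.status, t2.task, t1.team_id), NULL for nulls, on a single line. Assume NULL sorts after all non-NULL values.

INNER JOIN keeps only pairs where the ON condition holds.
Matching on t1.team_id = t2.team_id.
- t1 row (team_id=8): no match → dropped.
- t1 row (team_id=7): matches 1 t2 row(s) → 1 output row(s).
- t1 row (team_id=5): matches 1 t2 row(s) → 1 output row(s).
- t1 row (team_id=2): matches 3 t2 row(s) → 3 output row(s).
- t1 row (team_id=8): no match → dropped.
- t1 row (team_id=6): no match → dropped.
After projecting and ordering:
t1.lead | t2.status | t2.task | t1.team_id
Yara | done | Design | 2
Yara | done | NULL | 2
Yara | new | Design | 2
Zane | hold | Deploy | 5
NULL | new | Review | 7

(Yara, done, Design, 2); (Yara, done, NULL, 2); (Yara, new, Design, 2); (Zane, hold, Deploy, 5); (NULL, new, Review, 7)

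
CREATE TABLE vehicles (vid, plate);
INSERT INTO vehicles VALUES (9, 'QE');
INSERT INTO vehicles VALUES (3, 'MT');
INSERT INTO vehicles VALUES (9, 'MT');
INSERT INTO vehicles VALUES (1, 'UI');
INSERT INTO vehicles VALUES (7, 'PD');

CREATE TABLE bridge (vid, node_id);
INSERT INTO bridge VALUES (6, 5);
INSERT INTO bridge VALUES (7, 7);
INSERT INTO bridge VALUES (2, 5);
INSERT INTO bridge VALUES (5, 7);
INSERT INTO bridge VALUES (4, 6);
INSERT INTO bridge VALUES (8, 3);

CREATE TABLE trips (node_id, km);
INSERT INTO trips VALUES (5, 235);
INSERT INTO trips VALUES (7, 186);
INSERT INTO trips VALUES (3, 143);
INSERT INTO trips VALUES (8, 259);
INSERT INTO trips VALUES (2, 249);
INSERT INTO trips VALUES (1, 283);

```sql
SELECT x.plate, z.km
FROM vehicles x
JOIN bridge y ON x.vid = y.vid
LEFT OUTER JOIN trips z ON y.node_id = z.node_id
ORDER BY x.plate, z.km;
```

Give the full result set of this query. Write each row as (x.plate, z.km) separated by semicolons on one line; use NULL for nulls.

(PD, 186)

Evaluate left to right. First `vehicles x INNER JOIN bridge y` on vid: 1 row(s).
Then LEFT JOIN `trips z` on node_id: each of those 1 rows is kept; rows whose y.node_id has no match in z get NULL for z's columns.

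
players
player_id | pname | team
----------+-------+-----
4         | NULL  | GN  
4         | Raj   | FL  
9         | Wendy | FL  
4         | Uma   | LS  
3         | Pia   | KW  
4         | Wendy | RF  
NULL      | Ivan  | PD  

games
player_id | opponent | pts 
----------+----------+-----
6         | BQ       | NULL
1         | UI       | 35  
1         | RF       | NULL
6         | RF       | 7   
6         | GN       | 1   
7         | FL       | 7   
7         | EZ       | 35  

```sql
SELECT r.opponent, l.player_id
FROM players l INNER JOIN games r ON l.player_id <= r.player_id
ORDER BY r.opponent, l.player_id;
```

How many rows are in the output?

25

INNER JOIN keeps only pairs where the ON condition holds.
Matching on l.player_id <= r.player_id. A NULL in a compared column never satisfies the condition.
- player_id=4: 5 matching r row(s), so 5 row(s) emitted.
- player_id=4: 5 matching r row(s), so 5 row(s) emitted.
- player_id=9: no matching r row, dropped.
- player_id=4: 5 matching r row(s), so 5 row(s) emitted.
- player_id=3: 5 matching r row(s), so 5 row(s) emitted.
- player_id=4: 5 matching r row(s), so 5 row(s) emitted.
- player_id=NULL: no matching r row, dropped.
Total: 25 rows.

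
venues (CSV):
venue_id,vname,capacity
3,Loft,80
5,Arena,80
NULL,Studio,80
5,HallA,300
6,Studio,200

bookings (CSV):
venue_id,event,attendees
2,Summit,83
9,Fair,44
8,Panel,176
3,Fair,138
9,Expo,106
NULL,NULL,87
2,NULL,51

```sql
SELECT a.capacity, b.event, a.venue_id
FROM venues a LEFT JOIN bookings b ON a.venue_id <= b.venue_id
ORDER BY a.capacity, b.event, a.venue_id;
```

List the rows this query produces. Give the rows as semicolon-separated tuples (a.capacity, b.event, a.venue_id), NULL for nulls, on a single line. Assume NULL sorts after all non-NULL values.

(80, Expo, 3); (80, Expo, 5); (80, Fair, 3); (80, Fair, 3); (80, Fair, 5); (80, Panel, 3); (80, Panel, 5); (80, NULL, NULL); (200, Expo, 6); (200, Fair, 6); (200, Panel, 6); (300, Expo, 5); (300, Fair, 5); (300, Panel, 5)

LEFT JOIN keeps every row from `venues`; unmatched rows get NULL for `bookings`'s columns.
Matching on a.venue_id <= b.venue_id. A NULL in a compared column never satisfies the condition.
- a (venue_id=3) pairs with 4 row(s) of b.
- a (venue_id=5) pairs with 3 row(s) of b.
- a (venue_id=NULL) has no partner → padded with NULL.
- a (venue_id=5) pairs with 3 row(s) of b.
- a (venue_id=6) pairs with 3 row(s) of b.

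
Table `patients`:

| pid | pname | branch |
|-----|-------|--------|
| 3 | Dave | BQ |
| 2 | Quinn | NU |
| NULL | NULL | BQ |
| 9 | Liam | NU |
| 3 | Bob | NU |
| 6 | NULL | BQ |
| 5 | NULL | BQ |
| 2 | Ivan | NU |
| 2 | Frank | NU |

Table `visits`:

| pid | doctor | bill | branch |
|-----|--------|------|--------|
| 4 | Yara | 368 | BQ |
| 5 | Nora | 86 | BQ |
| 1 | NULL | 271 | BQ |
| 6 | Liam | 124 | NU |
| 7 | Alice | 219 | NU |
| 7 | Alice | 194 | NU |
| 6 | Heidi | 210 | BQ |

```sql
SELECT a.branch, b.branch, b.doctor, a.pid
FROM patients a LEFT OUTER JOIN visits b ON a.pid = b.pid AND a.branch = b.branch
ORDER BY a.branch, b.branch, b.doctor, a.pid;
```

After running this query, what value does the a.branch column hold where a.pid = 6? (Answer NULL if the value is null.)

BQ

LEFT JOIN keeps every row from `patients`; unmatched rows get NULL for `visits`'s columns.
Matching on a.pid = b.pid AND a.branch = b.branch. A NULL in a compared column never satisfies the condition.
- a row (pid=3, branch=BQ): no match → kept, b columns NULL.
- a row (pid=2, branch=NU): no match → kept, b columns NULL.
- a row (pid=NULL, branch=BQ): no match → kept, b columns NULL.
- a row (pid=9, branch=NU): no match → kept, b columns NULL.
- a row (pid=3, branch=NU): no match → kept, b columns NULL.
- a row (pid=6, branch=BQ): matches 1 b row(s) → 1 output row(s).
- a row (pid=5, branch=BQ): matches 1 b row(s) → 1 output row(s).
- a row (pid=2, branch=NU): no match → kept, b columns NULL.
- a row (pid=2, branch=NU): no match → kept, b columns NULL.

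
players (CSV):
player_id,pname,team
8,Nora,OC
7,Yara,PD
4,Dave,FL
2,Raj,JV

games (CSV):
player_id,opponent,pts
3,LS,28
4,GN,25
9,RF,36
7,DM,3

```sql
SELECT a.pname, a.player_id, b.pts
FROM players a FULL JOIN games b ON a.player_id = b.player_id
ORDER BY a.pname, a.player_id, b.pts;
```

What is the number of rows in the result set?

FULL OUTER JOIN keeps every row from both sides; unmatched rows get NULL for the other side's columns.
Matching on a.player_id = b.player_id.
- a row (player_id=8): no match → kept, b columns NULL.
- a row (player_id=7): matches 1 b row(s) → 1 output row(s).
- a row (player_id=4): matches 1 b row(s) → 1 output row(s).
- a row (player_id=2): no match → kept, b columns NULL.
- 2 row(s) from b found no a partner → padded with NULL.
Total: 2 matched + 4 padded = 6 rows.

6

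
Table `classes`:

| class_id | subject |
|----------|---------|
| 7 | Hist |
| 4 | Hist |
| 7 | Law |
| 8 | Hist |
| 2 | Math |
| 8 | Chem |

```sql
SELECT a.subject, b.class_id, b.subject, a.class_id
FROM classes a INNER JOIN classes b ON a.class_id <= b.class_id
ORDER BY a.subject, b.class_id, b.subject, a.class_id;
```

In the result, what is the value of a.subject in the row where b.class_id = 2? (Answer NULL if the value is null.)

Math

INNER JOIN keeps only pairs where the ON condition holds.
Matching on a.class_id <= b.class_id.
Matched pairs: 23.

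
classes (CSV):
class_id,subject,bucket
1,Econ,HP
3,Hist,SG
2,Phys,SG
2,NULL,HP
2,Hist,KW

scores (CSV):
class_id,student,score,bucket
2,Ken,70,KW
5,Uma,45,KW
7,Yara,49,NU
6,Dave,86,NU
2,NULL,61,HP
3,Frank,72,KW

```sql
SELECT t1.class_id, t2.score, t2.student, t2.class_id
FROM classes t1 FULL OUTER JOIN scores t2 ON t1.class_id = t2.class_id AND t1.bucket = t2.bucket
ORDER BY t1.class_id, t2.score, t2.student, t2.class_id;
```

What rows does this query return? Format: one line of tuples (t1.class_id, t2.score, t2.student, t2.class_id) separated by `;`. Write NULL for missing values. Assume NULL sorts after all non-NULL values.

FULL OUTER JOIN keeps every row from both sides; unmatched rows get NULL for the other side's columns.
Matching on t1.class_id = t2.class_id AND t1.bucket = t2.bucket.
- t1[0] class_id=1, bucket=HP → no match; kept with NULLs on the t2 side.
- t1[1] class_id=3, bucket=SG → no match; kept with NULLs on the t2 side.
- t1[2] class_id=2, bucket=SG → no match; kept with NULLs on the t2 side.
- t1[3] class_id=2, bucket=HP → 1 match(es) in t2 → 1 row(s).
- t1[4] class_id=2, bucket=KW → 1 match(es) in t2 → 1 row(s).
- plus 4 unmatched t2 row(s), each kept with NULL t1 columns.
After projecting and ordering:
t1.class_id | t2.score | t2.student | t2.class_id
1 | NULL | NULL | NULL
2 | 61 | NULL | 2
2 | 70 | Ken | 2
2 | NULL | NULL | NULL
3 | NULL | NULL | NULL
NULL | 45 | Uma | 5
NULL | 49 | Yara | 7
NULL | 72 | Frank | 3
NULL | 86 | Dave | 6

(1, NULL, NULL, NULL); (2, 61, NULL, 2); (2, 70, Ken, 2); (2, NULL, NULL, NULL); (3, NULL, NULL, NULL); (NULL, 45, Uma, 5); (NULL, 49, Yara, 7); (NULL, 72, Frank, 3); (NULL, 86, Dave, 6)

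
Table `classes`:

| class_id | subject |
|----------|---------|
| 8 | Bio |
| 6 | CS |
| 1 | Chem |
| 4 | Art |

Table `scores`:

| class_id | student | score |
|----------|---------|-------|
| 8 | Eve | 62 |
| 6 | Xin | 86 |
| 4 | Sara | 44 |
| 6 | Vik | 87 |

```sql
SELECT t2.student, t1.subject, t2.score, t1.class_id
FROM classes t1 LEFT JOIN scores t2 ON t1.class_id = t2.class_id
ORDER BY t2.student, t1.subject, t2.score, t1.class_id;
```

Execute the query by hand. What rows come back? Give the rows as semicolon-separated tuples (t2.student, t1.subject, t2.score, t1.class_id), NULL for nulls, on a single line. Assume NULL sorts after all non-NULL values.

LEFT JOIN keeps every row from `classes`; unmatched rows get NULL for `scores`'s columns.
Matching on t1.class_id = t2.class_id.
Matched pairs: 4; unmatched t1 rows kept: 1.

(Eve, Bio, 62, 8); (Sara, Art, 44, 4); (Vik, CS, 87, 6); (Xin, CS, 86, 6); (NULL, Chem, NULL, 1)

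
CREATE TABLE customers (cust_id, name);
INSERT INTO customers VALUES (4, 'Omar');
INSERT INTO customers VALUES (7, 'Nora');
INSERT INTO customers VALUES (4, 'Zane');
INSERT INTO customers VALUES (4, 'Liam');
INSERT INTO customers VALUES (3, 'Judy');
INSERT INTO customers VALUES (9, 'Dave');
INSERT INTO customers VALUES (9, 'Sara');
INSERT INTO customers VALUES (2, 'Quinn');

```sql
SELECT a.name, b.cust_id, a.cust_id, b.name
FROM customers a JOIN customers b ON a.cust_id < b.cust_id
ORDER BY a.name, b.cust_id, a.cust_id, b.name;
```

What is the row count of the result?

INNER JOIN keeps only pairs where the ON condition holds.
Matching on a.cust_id < b.cust_id.
Matched pairs: 24.
Total: 24 rows.

24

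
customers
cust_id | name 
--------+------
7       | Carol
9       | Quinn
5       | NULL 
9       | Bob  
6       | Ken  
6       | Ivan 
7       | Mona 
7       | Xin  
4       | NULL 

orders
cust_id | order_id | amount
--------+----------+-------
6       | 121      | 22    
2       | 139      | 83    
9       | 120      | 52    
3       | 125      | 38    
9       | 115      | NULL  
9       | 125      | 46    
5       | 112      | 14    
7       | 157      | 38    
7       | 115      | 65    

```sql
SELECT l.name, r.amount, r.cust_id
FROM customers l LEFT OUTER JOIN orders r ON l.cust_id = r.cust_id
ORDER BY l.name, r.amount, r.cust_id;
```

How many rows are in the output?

16

LEFT JOIN keeps every row from `customers`; unmatched rows get NULL for `orders`'s columns.
Matching on l.cust_id = r.cust_id.
- l (cust_id=7) pairs with 2 row(s) of r.
- l (cust_id=9) pairs with 3 row(s) of r.
- l (cust_id=5) pairs with 1 row(s) of r.
- l (cust_id=9) pairs with 3 row(s) of r.
- l (cust_id=6) pairs with 1 row(s) of r.
- l (cust_id=6) pairs with 1 row(s) of r.
- l (cust_id=7) pairs with 2 row(s) of r.
- l (cust_id=7) pairs with 2 row(s) of r.
- l (cust_id=4) has no partner → padded with NULL.
Total: 15 matched + 1 padded = 16 rows.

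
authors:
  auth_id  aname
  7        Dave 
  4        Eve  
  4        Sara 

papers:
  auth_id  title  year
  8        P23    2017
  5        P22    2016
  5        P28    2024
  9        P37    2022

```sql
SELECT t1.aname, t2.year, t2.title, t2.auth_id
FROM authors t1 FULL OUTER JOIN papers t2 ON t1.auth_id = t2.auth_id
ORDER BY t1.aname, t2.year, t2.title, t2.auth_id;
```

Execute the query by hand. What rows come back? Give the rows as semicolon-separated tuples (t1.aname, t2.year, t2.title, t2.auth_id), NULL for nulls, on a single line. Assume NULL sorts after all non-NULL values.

(Dave, NULL, NULL, NULL); (Eve, NULL, NULL, NULL); (Sara, NULL, NULL, NULL); (NULL, 2016, P22, 5); (NULL, 2017, P23, 8); (NULL, 2022, P37, 9); (NULL, 2024, P28, 5)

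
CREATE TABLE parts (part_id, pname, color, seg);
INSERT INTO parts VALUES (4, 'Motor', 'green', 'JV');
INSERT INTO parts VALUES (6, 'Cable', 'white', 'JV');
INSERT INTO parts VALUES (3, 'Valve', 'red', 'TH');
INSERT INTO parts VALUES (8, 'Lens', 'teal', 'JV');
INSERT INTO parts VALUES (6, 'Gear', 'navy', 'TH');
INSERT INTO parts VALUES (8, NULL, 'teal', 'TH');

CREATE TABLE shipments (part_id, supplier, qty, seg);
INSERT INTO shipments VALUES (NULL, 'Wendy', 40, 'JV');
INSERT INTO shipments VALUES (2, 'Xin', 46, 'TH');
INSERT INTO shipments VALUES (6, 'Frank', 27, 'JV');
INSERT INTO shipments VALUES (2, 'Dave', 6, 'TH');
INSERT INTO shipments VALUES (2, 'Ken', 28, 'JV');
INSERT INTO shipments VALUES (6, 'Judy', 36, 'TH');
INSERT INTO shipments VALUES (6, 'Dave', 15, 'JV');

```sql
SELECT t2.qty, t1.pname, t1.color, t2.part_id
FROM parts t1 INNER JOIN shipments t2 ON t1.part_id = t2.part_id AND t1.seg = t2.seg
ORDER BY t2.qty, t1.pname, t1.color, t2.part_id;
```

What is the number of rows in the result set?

3

INNER JOIN keeps only pairs where the ON condition holds.
Matching on t1.part_id = t2.part_id AND t1.seg = t2.seg. A NULL in a compared column never satisfies the condition.
- t1 (part_id=4, seg=JV) has no partner → excluded.
- t1 (part_id=6, seg=JV) pairs with 2 row(s) of t2.
- t1 (part_id=3, seg=TH) has no partner → excluded.
- t1 (part_id=8, seg=JV) has no partner → excluded.
- t1 (part_id=6, seg=TH) pairs with 1 row(s) of t2.
- t1 (part_id=8, seg=TH) has no partner → excluded.
Total: 3 rows.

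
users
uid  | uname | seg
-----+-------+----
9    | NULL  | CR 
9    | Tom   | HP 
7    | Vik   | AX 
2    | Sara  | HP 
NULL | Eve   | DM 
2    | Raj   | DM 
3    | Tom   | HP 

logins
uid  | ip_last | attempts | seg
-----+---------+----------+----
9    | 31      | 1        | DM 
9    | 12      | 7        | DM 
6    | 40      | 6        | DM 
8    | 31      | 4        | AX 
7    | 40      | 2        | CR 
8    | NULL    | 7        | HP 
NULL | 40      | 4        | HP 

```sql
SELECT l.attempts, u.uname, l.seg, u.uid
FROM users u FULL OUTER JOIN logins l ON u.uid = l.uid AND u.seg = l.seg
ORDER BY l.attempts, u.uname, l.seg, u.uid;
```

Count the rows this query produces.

FULL OUTER JOIN keeps every row from both sides; unmatched rows get NULL for the other side's columns.
Matching on u.uid = l.uid AND u.seg = l.seg. A NULL in a compared column never satisfies the condition.
- uid=9, seg=CR: no l row matches, row kept with l columns NULL.
- uid=9, seg=HP: no l row matches, row kept with l columns NULL.
- uid=7, seg=AX: no l row matches, row kept with l columns NULL.
- uid=2, seg=HP: no l row matches, row kept with l columns NULL.
- uid=NULL, seg=DM: no l row matches, row kept with l columns NULL.
- uid=2, seg=DM: no l row matches, row kept with l columns NULL.
- uid=3, seg=HP: no l row matches, row kept with l columns NULL.
- 7 l row(s) had no u match → kept, u columns NULL.
Total: 0 matched + 14 padded = 14 rows.

14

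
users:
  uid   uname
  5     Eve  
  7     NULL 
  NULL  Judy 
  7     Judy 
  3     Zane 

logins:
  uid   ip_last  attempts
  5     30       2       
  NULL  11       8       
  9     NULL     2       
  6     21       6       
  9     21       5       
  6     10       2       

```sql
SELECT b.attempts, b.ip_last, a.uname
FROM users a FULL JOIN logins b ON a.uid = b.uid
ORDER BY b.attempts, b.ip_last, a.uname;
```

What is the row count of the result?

FULL OUTER JOIN keeps every row from both sides; unmatched rows get NULL for the other side's columns.
Matching on a.uid = b.uid. A NULL in a compared column never satisfies the condition.
- a (uid=5) pairs with 1 row(s) of b.
- a (uid=7) has no partner → padded with NULL.
- a (uid=NULL) has no partner → padded with NULL.
- a (uid=7) has no partner → padded with NULL.
- a (uid=3) has no partner → padded with NULL.
- 5 row(s) from b found no a partner → padded with NULL.
Total: 1 matched + 9 padded = 10 rows.

10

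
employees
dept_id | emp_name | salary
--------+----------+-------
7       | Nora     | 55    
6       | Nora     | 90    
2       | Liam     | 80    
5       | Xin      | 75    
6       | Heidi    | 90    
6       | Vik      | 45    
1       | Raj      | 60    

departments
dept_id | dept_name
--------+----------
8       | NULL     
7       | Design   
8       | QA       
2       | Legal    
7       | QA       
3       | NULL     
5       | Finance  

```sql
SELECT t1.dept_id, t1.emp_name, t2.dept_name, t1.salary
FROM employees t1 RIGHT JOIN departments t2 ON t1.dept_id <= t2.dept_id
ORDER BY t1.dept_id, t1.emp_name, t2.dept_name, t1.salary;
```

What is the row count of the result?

RIGHT JOIN keeps every row from `departments`; unmatched rows get NULL for `employees`'s columns.
Matching on t1.dept_id <= t2.dept_id.
Matched pairs: 35; unmatched t2 rows kept: 0.
Total: 35 rows.

35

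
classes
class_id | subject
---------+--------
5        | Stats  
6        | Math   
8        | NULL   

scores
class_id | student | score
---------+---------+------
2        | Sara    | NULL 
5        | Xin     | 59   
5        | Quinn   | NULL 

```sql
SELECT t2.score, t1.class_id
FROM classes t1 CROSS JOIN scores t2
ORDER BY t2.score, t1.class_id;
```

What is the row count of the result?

9

CROSS JOIN pairs every row of `classes` with every row of `scores`: 3 × 3 = 9 rows.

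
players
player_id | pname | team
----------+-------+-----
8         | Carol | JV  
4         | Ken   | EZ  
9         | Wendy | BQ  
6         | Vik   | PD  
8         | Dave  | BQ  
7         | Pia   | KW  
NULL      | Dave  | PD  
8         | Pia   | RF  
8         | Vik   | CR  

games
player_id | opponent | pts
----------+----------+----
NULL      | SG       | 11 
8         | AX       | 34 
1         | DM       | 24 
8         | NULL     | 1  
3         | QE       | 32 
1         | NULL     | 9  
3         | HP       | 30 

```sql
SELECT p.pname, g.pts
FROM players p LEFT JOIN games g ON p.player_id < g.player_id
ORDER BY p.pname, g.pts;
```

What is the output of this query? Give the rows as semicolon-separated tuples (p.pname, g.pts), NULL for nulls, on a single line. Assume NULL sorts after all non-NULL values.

(Carol, NULL); (Dave, NULL); (Dave, NULL); (Ken, 1); (Ken, 34); (Pia, 1); (Pia, 34); (Pia, NULL); (Vik, 1); (Vik, 34); (Vik, NULL); (Wendy, NULL)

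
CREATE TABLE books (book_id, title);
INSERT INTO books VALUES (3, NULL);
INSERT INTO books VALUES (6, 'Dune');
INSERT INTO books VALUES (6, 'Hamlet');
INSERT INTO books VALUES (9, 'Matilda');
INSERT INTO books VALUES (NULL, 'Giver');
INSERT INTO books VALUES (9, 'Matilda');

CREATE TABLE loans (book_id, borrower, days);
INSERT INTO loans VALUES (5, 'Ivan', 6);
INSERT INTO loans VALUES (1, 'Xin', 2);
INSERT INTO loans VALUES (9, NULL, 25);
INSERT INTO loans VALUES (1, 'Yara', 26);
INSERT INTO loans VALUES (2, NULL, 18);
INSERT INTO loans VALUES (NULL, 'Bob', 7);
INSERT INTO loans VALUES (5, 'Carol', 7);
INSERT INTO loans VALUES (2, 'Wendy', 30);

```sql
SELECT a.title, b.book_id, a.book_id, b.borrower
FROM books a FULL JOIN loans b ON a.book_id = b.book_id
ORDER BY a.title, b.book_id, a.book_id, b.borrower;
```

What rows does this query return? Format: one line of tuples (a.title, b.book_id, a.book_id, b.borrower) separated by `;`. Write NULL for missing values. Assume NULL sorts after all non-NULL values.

(Dune, NULL, 6, NULL); (Giver, NULL, NULL, NULL); (Hamlet, NULL, 6, NULL); (Matilda, 9, 9, NULL); (Matilda, 9, 9, NULL); (NULL, 1, NULL, Xin); (NULL, 1, NULL, Yara); (NULL, 2, NULL, Wendy); (NULL, 2, NULL, NULL); (NULL, 5, NULL, Carol); (NULL, 5, NULL, Ivan); (NULL, NULL, 3, NULL); (NULL, NULL, NULL, Bob)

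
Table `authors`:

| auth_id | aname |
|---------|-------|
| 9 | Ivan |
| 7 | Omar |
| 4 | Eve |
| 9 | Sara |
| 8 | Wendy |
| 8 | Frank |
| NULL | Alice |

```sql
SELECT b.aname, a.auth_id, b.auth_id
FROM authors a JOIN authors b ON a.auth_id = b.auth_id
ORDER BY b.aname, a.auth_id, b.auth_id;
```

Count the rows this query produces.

10

INNER JOIN keeps only pairs where the ON condition holds.
Matching on a.auth_id = b.auth_id. A NULL in a compared column never satisfies the condition.
- a row (auth_id=9): matches 2 b row(s) → 2 output row(s).
- a row (auth_id=7): matches 1 b row(s) → 1 output row(s).
- a row (auth_id=4): matches 1 b row(s) → 1 output row(s).
- a row (auth_id=9): matches 2 b row(s) → 2 output row(s).
- a row (auth_id=8): matches 2 b row(s) → 2 output row(s).
- a row (auth_id=8): matches 2 b row(s) → 2 output row(s).
- a row (auth_id=NULL): no match → dropped.
Total: 10 rows.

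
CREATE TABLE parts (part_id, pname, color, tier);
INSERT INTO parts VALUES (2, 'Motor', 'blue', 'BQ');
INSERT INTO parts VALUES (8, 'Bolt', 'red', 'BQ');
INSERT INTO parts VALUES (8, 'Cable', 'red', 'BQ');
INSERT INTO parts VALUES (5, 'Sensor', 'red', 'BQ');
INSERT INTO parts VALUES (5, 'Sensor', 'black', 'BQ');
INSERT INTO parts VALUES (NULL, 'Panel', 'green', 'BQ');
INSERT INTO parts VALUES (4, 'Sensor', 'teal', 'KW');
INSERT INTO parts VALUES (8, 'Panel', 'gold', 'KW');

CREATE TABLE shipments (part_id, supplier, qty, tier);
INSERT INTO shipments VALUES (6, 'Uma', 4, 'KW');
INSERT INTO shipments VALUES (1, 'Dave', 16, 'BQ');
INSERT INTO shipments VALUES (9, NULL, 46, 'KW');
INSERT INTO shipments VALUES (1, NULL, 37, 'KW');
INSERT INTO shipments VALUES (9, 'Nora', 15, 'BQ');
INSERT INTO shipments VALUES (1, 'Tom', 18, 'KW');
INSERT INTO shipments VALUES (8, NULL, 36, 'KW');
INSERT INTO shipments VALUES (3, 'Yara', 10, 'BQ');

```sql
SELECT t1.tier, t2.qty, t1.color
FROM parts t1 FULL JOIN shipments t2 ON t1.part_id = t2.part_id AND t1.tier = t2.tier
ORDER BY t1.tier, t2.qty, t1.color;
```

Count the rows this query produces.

FULL OUTER JOIN keeps every row from both sides; unmatched rows get NULL for the other side's columns.
Matching on t1.part_id = t2.part_id AND t1.tier = t2.tier. A NULL in a compared column never satisfies the condition.
- part_id=2, tier=BQ: no t2 row matches, row kept with t2 columns NULL.
- part_id=8, tier=BQ: no t2 row matches, row kept with t2 columns NULL.
- part_id=8, tier=BQ: no t2 row matches, row kept with t2 columns NULL.
- part_id=5, tier=BQ: no t2 row matches, row kept with t2 columns NULL.
- part_id=5, tier=BQ: no t2 row matches, row kept with t2 columns NULL.
- part_id=NULL, tier=BQ: no t2 row matches, row kept with t2 columns NULL.
- part_id=4, tier=KW: no t2 row matches, row kept with t2 columns NULL.
- part_id=8, tier=KW: 1 matching t2 row(s), so 1 row(s) emitted.
- plus 7 unmatched t2 row(s), each kept with NULL t1 columns.
Total: 1 matched + 14 padded = 15 rows.

15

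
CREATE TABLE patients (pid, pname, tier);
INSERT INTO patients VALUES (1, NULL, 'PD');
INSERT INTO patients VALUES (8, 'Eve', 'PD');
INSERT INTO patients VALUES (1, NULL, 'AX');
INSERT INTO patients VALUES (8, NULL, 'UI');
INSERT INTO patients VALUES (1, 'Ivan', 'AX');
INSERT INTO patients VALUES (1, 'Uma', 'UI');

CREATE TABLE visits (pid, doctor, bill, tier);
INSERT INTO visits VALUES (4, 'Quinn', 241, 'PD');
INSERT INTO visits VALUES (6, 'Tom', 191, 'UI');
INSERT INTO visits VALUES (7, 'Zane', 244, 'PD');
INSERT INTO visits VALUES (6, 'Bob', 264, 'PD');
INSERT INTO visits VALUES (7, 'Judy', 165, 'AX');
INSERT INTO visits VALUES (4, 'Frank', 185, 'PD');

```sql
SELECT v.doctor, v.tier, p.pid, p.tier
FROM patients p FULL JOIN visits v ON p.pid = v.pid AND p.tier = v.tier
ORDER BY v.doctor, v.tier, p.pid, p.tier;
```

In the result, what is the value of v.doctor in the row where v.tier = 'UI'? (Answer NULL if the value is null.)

Tom

FULL OUTER JOIN keeps every row from both sides; unmatched rows get NULL for the other side's columns.
Matching on p.pid = v.pid AND p.tier = v.tier.
- p (pid=1, tier=PD) has no partner → padded with NULL.
- p (pid=8, tier=PD) has no partner → padded with NULL.
- p (pid=1, tier=AX) has no partner → padded with NULL.
- p (pid=8, tier=UI) has no partner → padded with NULL.
- p (pid=1, tier=AX) has no partner → padded with NULL.
- p (pid=1, tier=UI) has no partner → padded with NULL.
- 6 v row(s) had no p match → kept, p columns NULL.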